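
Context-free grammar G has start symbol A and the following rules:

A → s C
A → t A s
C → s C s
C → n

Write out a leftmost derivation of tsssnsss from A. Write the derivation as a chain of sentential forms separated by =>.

A => tAs => tsCs => tssCss => tsssCsss => tsssnsss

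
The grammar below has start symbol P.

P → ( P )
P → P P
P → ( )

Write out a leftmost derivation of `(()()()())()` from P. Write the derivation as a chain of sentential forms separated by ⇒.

P⇒PP⇒(P)P⇒(PP)P⇒(PPP)P⇒(PPPP)P⇒(()PPP)P⇒(()()PP)P⇒(()()()P)P⇒(()()()())P⇒(()()()())()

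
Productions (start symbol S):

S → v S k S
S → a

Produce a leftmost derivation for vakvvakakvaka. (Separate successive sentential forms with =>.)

S => vSkS   [S → v S k S]
vSkS => vakS   [S → a]
vakS => vakvSkS   [S → v S k S]
vakvSkS => vakvvSkSkS   [S → v S k S]
vakvvSkSkS => vakvvakSkS   [S → a]
vakvvakSkS => vakvvakakS   [S → a]
vakvvakakS => vakvvakakvSkS   [S → v S k S]
vakvvakakvSkS => vakvvakakvakS   [S → a]
vakvvakakvakS => vakvvakakvaka   [S → a]

S=>vSkS=>vakS=>vakvSkS=>vakvvSkSkS=>vakvvakSkS=>vakvvakakS=>vakvvakakvSkS=>vakvvakakvakS=>vakvvakakvaka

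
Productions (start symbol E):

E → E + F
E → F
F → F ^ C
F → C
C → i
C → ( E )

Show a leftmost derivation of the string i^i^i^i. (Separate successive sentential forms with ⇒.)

E ⇒ F ⇒ F^C ⇒ F^C^C ⇒ F^C^C^C ⇒ C^C^C^C ⇒ i^C^C^C ⇒ i^i^C^C ⇒ i^i^i^C ⇒ i^i^i^i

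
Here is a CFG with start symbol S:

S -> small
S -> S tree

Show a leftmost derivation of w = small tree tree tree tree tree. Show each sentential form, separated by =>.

S => S tree   [S -> S tree]
S tree => S tree tree   [S -> S tree]
S tree tree => S tree tree tree   [S -> S tree]
S tree tree tree => S tree tree tree tree   [S -> S tree]
S tree tree tree tree => S tree tree tree tree tree   [S -> S tree]
S tree tree tree tree tree => small tree tree tree tree tree   [S -> small]

S => S tree => S tree tree => S tree tree tree => S tree tree tree tree => S tree tree tree tree tree => small tree tree tree tree tree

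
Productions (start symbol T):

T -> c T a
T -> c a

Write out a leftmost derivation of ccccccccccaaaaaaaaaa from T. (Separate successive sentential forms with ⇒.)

T⇒cTa⇒ccTaa⇒cccTaaa⇒ccccTaaaa⇒cccccTaaaaa⇒ccccccTaaaaaa⇒cccccccTaaaaaaa⇒ccccccccTaaaaaaaa⇒cccccccccTaaaaaaaaa⇒ccccccccccaaaaaaaaaa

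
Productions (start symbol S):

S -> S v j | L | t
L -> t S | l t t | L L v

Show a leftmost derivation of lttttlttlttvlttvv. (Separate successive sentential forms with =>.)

S => L   [S -> L]
L => LLv   [L -> L L v]
LLv => lttLv   [L -> l t t]
lttLv => ltttSv   [L -> t S]
ltttSv => ltttLv   [S -> L]
ltttLv => ltttLLvv   [L -> L L v]
ltttLLvv => ltttLLvLvv   [L -> L L v]
ltttLLvLvv => lttttSLvLvv   [L -> t S]
lttttSLvLvv => lttttLLvLvv   [S -> L]
lttttLLvLvv => lttttlttLvLvv   [L -> l t t]
lttttlttLvLvv => lttttlttlttvLvv   [L -> l t t]
lttttlttlttvLvv => lttttlttlttvlttvv   [L -> l t t]

S => L => LLv => lttLv => ltttSv => ltttLv => ltttLLvv => ltttLLvLvv => lttttSLvLvv => lttttLLvLvv => lttttlttLvLvv => lttttlttlttvLvv => lttttlttlttvlttvv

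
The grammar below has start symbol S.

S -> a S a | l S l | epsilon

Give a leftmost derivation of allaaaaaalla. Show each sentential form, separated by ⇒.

S ⇒ aSa   [S -> a S a]
aSa ⇒ alSla   [S -> l S l]
alSla ⇒ allSlla   [S -> l S l]
allSlla ⇒ allaSalla   [S -> a S a]
allaSalla ⇒ allaaSaalla   [S -> a S a]
allaaSaalla ⇒ allaaaSaaalla   [S -> a S a]
allaaaSaaalla ⇒ allaaaaaalla   [S -> epsilon]

S ⇒ aSa ⇒ alSla ⇒ allSlla ⇒ allaSalla ⇒ allaaSaalla ⇒ allaaaSaaalla ⇒ allaaaaaalla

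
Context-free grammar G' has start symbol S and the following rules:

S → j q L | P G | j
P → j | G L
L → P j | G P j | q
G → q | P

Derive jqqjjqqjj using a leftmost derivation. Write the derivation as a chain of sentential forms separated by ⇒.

S ⇒ jqL   [S → j q L]
jqL ⇒ jqGPj   [L → G P j]
jqGPj ⇒ jqqPj   [G → q]
jqqPj ⇒ jqqGLj   [P → G L]
jqqGLj ⇒ jqqPLj   [G → P]
jqqPLj ⇒ jqqjLj   [P → j]
jqqjLj ⇒ jqqjGPjj   [L → G P j]
jqqjGPjj ⇒ jqqjPPjj   [G → P]
jqqjPPjj ⇒ jqqjjPjj   [P → j]
jqqjjPjj ⇒ jqqjjGLjj   [P → G L]
jqqjjGLjj ⇒ jqqjjqLjj   [G → q]
jqqjjqLjj ⇒ jqqjjqqjj   [L → q]

S ⇒ jqL ⇒ jqGPj ⇒ jqqPj ⇒ jqqGLj ⇒ jqqPLj ⇒ jqqjLj ⇒ jqqjGPjj ⇒ jqqjPPjj ⇒ jqqjjPjj ⇒ jqqjjGLjj ⇒ jqqjjqLjj ⇒ jqqjjqqjj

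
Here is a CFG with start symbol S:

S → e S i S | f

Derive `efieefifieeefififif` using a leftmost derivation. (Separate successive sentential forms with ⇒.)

S ⇒ eSiS ⇒ efiS ⇒ efieSiS ⇒ efieeSiSiS ⇒ efieefiSiS ⇒ efieefifiS ⇒ efieefifieSiS ⇒ efieefifieeSiSiS ⇒ efieefifieeeSiSiSiS ⇒ efieefifieeefiSiSiS ⇒ efieefifieeefifiSiS ⇒ efieefifieeefififiS ⇒ efieefifieeefififif

S ⇒ eSiS   [S → e S i S]
eSiS ⇒ efiS   [S → f]
efiS ⇒ efieSiS   [S → e S i S]
efieSiS ⇒ efieeSiSiS   [S → e S i S]
efieeSiSiS ⇒ efieefiSiS   [S → f]
efieefiSiS ⇒ efieefifiS   [S → f]
efieefifiS ⇒ efieefifieSiS   [S → e S i S]
efieefifieSiS ⇒ efieefifieeSiSiS   [S → e S i S]
efieefifieeSiSiS ⇒ efieefifieeeSiSiSiS   [S → e S i S]
efieefifieeeSiSiSiS ⇒ efieefifieeefiSiSiS   [S → f]
efieefifieeefiSiSiS ⇒ efieefifieeefifiSiS   [S → f]
efieefifieeefifiSiS ⇒ efieefifieeefififiS   [S → f]
efieefifieeefififiS ⇒ efieefifieeefififif   [S → f]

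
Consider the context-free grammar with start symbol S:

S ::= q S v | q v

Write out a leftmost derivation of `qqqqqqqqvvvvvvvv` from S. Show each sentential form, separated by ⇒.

S ⇒ qSv   [S ::= q S v]
qSv ⇒ qqSvv   [S ::= q S v]
qqSvv ⇒ qqqSvvv   [S ::= q S v]
qqqSvvv ⇒ qqqqSvvvv   [S ::= q S v]
qqqqSvvvv ⇒ qqqqqSvvvvv   [S ::= q S v]
qqqqqSvvvvv ⇒ qqqqqqSvvvvvv   [S ::= q S v]
qqqqqqSvvvvvv ⇒ qqqqqqqSvvvvvvv   [S ::= q S v]
qqqqqqqSvvvvvvv ⇒ qqqqqqqqvvvvvvvv   [S ::= q v]

S⇒qSv⇒qqSvv⇒qqqSvvv⇒qqqqSvvvv⇒qqqqqSvvvvv⇒qqqqqqSvvvvvv⇒qqqqqqqSvvvvvvv⇒qqqqqqqqvvvvvvvv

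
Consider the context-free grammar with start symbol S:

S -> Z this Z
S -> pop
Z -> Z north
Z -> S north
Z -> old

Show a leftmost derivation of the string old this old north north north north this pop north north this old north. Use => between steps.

S => Z this Z => S north this Z => Z this Z north this Z => Z north this Z north this Z => Z north north this Z north this Z => Z north north north this Z north this Z => S north north north north this Z north this Z => Z this Z north north north north this Z north this Z => old this Z north north north north this Z north this Z => old this old north north north north this Z north this Z => old this old north north north north this S north north this Z => old this old north north north north this pop north north this Z => old this old north north north north this pop north north this Z north => old this old north north north north this pop north north this old north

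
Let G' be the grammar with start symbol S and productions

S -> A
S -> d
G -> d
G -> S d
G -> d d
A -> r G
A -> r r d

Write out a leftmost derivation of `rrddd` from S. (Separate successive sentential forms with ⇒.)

S ⇒ A   [S -> A]
A ⇒ rG   [A -> r G]
rG ⇒ rSd   [G -> S d]
rSd ⇒ rAd   [S -> A]
rAd ⇒ rrGd   [A -> r G]
rrGd ⇒ rrddd   [G -> d d]

S ⇒ A ⇒ rG ⇒ rSd ⇒ rAd ⇒ rrGd ⇒ rrddd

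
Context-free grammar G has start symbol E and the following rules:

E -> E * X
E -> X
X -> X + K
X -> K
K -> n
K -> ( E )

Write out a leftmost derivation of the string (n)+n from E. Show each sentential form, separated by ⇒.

E ⇒ X ⇒ X+K ⇒ K+K ⇒ (E)+K ⇒ (X)+K ⇒ (K)+K ⇒ (n)+K ⇒ (n)+n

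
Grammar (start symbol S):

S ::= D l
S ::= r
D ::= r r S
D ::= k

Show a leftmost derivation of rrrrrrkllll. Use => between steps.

S => Dl => rrSl => rrDll => rrrrSll => rrrrDlll => rrrrrrSlll => rrrrrrDllll => rrrrrrkllll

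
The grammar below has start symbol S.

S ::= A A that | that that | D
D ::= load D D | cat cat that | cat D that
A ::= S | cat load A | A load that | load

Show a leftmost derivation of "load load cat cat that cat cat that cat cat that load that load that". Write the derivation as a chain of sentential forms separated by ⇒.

S ⇒ A A that ⇒ A load that A that ⇒ S load that A that ⇒ D load that A that ⇒ load D D load that A that ⇒ load load D D D load that A that ⇒ load load cat cat that D D load that A that ⇒ load load cat cat that cat cat that D load that A that ⇒ load load cat cat that cat cat that cat cat that load that A that ⇒ load load cat cat that cat cat that cat cat that load that load that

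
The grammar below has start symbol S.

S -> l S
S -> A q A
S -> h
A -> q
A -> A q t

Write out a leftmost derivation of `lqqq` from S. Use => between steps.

S => lS => lAqA => lqqA => lqqq

S => lS   [S -> l S]
lS => lAqA   [S -> A q A]
lAqA => lqqA   [A -> q]
lqqA => lqqq   [A -> q]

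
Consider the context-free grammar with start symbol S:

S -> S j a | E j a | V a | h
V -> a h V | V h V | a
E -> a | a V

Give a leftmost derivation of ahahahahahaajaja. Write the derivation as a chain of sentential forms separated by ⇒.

S ⇒ Sja   [S -> S j a]
Sja ⇒ Sjaja   [S -> S j a]
Sjaja ⇒ Vajaja   [S -> V a]
Vajaja ⇒ VhVajaja   [V -> V h V]
VhVajaja ⇒ VhVhVajaja   [V -> V h V]
VhVhVajaja ⇒ VhVhVhVajaja   [V -> V h V]
VhVhVhVajaja ⇒ VhVhVhVhVajaja   [V -> V h V]
VhVhVhVhVajaja ⇒ VhVhVhVhVhVajaja   [V -> V h V]
VhVhVhVhVhVajaja ⇒ ahVhVhVhVhVajaja   [V -> a]
ahVhVhVhVhVajaja ⇒ ahahVhVhVhVajaja   [V -> a]
ahahVhVhVhVajaja ⇒ ahahahVhVhVajaja   [V -> a]
ahahahVhVhVajaja ⇒ ahahahahVhVajaja   [V -> a]
ahahahahVhVajaja ⇒ ahahahahahVajaja   [V -> a]
ahahahahahVajaja ⇒ ahahahahahaajaja   [V -> a]

S⇒Sja⇒Sjaja⇒Vajaja⇒VhVajaja⇒VhVhVajaja⇒VhVhVhVajaja⇒VhVhVhVhVajaja⇒VhVhVhVhVhVajaja⇒ahVhVhVhVhVajaja⇒ahahVhVhVhVajaja⇒ahahahVhVhVajaja⇒ahahahahVhVajaja⇒ahahahahahVajaja⇒ahahahahahaajaja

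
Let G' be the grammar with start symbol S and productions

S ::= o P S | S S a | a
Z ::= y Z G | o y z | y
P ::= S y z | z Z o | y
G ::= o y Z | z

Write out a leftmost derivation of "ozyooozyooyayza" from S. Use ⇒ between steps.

S ⇒ oPS   [S ::= o P S]
oPS ⇒ ozZoS   [P ::= z Z o]
ozZoS ⇒ ozyoS   [Z ::= y]
ozyoS ⇒ ozyooPS   [S ::= o P S]
ozyooPS ⇒ ozyooSyzS   [P ::= S y z]
ozyooSyzS ⇒ ozyoooPSyzS   [S ::= o P S]
ozyoooPSyzS ⇒ ozyooozZoSyzS   [P ::= z Z o]
ozyooozZoSyzS ⇒ ozyooozyoSyzS   [Z ::= y]
ozyooozyoSyzS ⇒ ozyooozyooPSyzS   [S ::= o P S]
ozyooozyooPSyzS ⇒ ozyooozyooySyzS   [P ::= y]
ozyooozyooySyzS ⇒ ozyooozyooyayzS   [S ::= a]
ozyooozyooyayzS ⇒ ozyooozyooyayza   [S ::= a]

S ⇒ oPS ⇒ ozZoS ⇒ ozyoS ⇒ ozyooPS ⇒ ozyooSyzS ⇒ ozyoooPSyzS ⇒ ozyooozZoSyzS ⇒ ozyooozyoSyzS ⇒ ozyooozyooPSyzS ⇒ ozyooozyooySyzS ⇒ ozyooozyooyayzS ⇒ ozyooozyooyayza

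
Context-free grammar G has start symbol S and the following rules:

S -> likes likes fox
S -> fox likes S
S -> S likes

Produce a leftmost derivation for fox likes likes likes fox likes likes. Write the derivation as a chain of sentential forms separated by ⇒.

S ⇒ S likes ⇒ S likes likes ⇒ fox likes S likes likes ⇒ fox likes likes likes fox likes likes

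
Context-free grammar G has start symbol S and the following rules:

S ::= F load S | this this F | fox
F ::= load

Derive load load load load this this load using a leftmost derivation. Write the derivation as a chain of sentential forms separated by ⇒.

S ⇒ F load S ⇒ load load S ⇒ load load F load S ⇒ load load load load S ⇒ load load load load this this F ⇒ load load load load this this load

S ⇒ F load S   [S ::= F load S]
F load S ⇒ load load S   [F ::= load]
load load S ⇒ load load F load S   [S ::= F load S]
load load F load S ⇒ load load load load S   [F ::= load]
load load load load S ⇒ load load load load this this F   [S ::= this this F]
load load load load this this F ⇒ load load load load this this load   [F ::= load]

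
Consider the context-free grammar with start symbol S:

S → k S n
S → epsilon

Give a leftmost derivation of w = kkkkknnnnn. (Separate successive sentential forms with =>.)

S => kSn => kkSnn => kkkSnnn => kkkkSnnnn => kkkkkSnnnnn => kkkkknnnnn

S => kSn   [S → k S n]
kSn => kkSnn   [S → k S n]
kkSnn => kkkSnnn   [S → k S n]
kkkSnnn => kkkkSnnnn   [S → k S n]
kkkkSnnnn => kkkkkSnnnnn   [S → k S n]
kkkkkSnnnnn => kkkkknnnnn   [S → epsilon]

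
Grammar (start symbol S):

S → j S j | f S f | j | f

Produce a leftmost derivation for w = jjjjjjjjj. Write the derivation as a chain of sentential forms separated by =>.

S => jSj   [S → j S j]
jSj => jjSjj   [S → j S j]
jjSjj => jjjSjjj   [S → j S j]
jjjSjjj => jjjjSjjjj   [S → j S j]
jjjjSjjjj => jjjjjjjjj   [S → j]

S => jSj => jjSjj => jjjSjjj => jjjjSjjjj => jjjjjjjjj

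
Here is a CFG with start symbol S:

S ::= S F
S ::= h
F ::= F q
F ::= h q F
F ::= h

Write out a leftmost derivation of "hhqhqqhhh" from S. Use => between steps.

S => SF   [S ::= S F]
SF => SFF   [S ::= S F]
SFF => SFFF   [S ::= S F]
SFFF => SFFFF   [S ::= S F]
SFFFF => hFFFF   [S ::= h]
hFFFF => hFqFFF   [F ::= F q]
hFqFFF => hhqFqFFF   [F ::= h q F]
hhqFqFFF => hhqFqqFFF   [F ::= F q]
hhqFqqFFF => hhqhqqFFF   [F ::= h]
hhqhqqFFF => hhqhqqhFF   [F ::= h]
hhqhqqhFF => hhqhqqhhF   [F ::= h]
hhqhqqhhF => hhqhqqhhh   [F ::= h]

S => SF => SFF => SFFF => SFFFF => hFFFF => hFqFFF => hhqFqFFF => hhqFqqFFF => hhqhqqFFF => hhqhqqhFF => hhqhqqhhF => hhqhqqhhh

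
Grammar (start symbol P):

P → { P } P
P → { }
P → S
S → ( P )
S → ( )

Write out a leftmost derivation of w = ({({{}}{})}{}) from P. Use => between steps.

P => S   [P → S]
S => (P)   [S → ( P )]
(P) => ({P}P)   [P → { P } P]
({P}P) => ({S}P)   [P → S]
({S}P) => ({(P)}P)   [S → ( P )]
({(P)}P) => ({({P}P)}P)   [P → { P } P]
({({P}P)}P) => ({({{}}P)}P)   [P → { }]
({({{}}P)}P) => ({({{}}{})}P)   [P → { }]
({({{}}{})}P) => ({({{}}{})}{})   [P → { }]

P => S => (P) => ({P}P) => ({S}P) => ({(P)}P) => ({({P}P)}P) => ({({{}}P)}P) => ({({{}}{})}P) => ({({{}}{})}{})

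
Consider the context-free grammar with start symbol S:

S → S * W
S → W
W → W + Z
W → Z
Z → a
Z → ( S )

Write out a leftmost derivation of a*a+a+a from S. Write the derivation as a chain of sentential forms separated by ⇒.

S ⇒ S*W ⇒ W*W ⇒ Z*W ⇒ a*W ⇒ a*W+Z ⇒ a*W+Z+Z ⇒ a*Z+Z+Z ⇒ a*a+Z+Z ⇒ a*a+a+Z ⇒ a*a+a+a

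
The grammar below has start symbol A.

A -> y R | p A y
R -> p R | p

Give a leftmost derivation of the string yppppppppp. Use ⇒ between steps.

A ⇒ yR ⇒ ypR ⇒ yppR ⇒ ypppR ⇒ yppppR ⇒ ypppppR ⇒ yppppppR ⇒ ypppppppR ⇒ yppppppppR ⇒ yppppppppp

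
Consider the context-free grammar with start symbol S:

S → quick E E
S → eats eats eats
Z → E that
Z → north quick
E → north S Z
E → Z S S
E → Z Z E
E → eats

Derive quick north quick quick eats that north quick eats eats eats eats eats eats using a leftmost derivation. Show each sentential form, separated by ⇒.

S ⇒ quick E E ⇒ quick Z S S E ⇒ quick north quick S S E ⇒ quick north quick quick E E S E ⇒ quick north quick quick Z Z E E S E ⇒ quick north quick quick E that Z E E S E ⇒ quick north quick quick eats that Z E E S E ⇒ quick north quick quick eats that north quick E E S E ⇒ quick north quick quick eats that north quick eats E S E ⇒ quick north quick quick eats that north quick eats eats S E ⇒ quick north quick quick eats that north quick eats eats eats eats eats E ⇒ quick north quick quick eats that north quick eats eats eats eats eats eats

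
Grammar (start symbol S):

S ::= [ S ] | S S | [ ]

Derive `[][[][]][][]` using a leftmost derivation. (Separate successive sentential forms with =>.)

S=>SS=>SSS=>[]SS=>[]SSS=>[][S]SS=>[][SS]SS=>[][[]S]SS=>[][[][]]SS=>[][[][]][]S=>[][[][]][][]

S => SS   [S ::= S S]
SS => SSS   [S ::= S S]
SSS => []SS   [S ::= [ ]]
[]SS => []SSS   [S ::= S S]
[]SSS => [][S]SS   [S ::= [ S ]]
[][S]SS => [][SS]SS   [S ::= S S]
[][SS]SS => [][[]S]SS   [S ::= [ ]]
[][[]S]SS => [][[][]]SS   [S ::= [ ]]
[][[][]]SS => [][[][]][]S   [S ::= [ ]]
[][[][]][]S => [][[][]][][]   [S ::= [ ]]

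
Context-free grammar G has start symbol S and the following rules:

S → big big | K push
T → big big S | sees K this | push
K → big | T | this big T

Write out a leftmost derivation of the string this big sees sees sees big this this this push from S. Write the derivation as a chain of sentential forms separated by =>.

S => K push => this big T push => this big sees K this push => this big sees T this push => this big sees sees K this this push => this big sees sees T this this push => this big sees sees sees K this this this push => this big sees sees sees big this this this push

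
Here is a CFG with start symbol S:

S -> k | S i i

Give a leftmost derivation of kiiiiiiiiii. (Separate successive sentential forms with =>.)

S=>Sii=>Siiii=>Siiiiii=>Siiiiiiii=>Siiiiiiiiii=>kiiiiiiiiii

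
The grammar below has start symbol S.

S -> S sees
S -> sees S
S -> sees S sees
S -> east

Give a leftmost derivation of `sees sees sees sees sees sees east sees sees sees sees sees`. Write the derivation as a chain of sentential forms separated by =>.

S => S sees   [S -> S sees]
S sees => sees S sees   [S -> sees S]
sees S sees => sees S sees sees   [S -> S sees]
sees S sees sees => sees sees S sees sees   [S -> sees S]
sees sees S sees sees => sees sees sees S sees sees sees   [S -> sees S sees]
sees sees sees S sees sees sees => sees sees sees sees S sees sees sees   [S -> sees S]
sees sees sees sees S sees sees sees => sees sees sees sees sees S sees sees sees sees   [S -> sees S sees]
sees sees sees sees sees S sees sees sees sees => sees sees sees sees sees sees S sees sees sees sees sees   [S -> sees S sees]
sees sees sees sees sees sees S sees sees sees sees sees => sees sees sees sees sees sees east sees sees sees sees sees   [S -> east]

S => S sees => sees S sees => sees S sees sees => sees sees S sees sees => sees sees sees S sees sees sees => sees sees sees sees S sees sees sees => sees sees sees sees sees S sees sees sees sees => sees sees sees sees sees sees S sees sees sees sees sees => sees sees sees sees sees sees east sees sees sees sees sees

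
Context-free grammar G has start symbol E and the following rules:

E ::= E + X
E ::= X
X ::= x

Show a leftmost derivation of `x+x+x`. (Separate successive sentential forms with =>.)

E=>E+X=>E+X+X=>X+X+X=>x+X+X=>x+x+X=>x+x+x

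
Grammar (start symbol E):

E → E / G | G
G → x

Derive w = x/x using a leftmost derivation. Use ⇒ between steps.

E ⇒ E/G   [E → E / G]
E/G ⇒ G/G   [E → G]
G/G ⇒ x/G   [G → x]
x/G ⇒ x/x   [G → x]

E ⇒ E/G ⇒ G/G ⇒ x/G ⇒ x/x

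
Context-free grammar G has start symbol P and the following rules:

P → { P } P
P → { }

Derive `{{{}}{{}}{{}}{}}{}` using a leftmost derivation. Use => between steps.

P=>{P}P=>{{P}P}P=>{{{}}P}P=>{{{}}{P}P}P=>{{{}}{{}}P}P=>{{{}}{{}}{P}P}P=>{{{}}{{}}{{}}P}P=>{{{}}{{}}{{}}{}}P=>{{{}}{{}}{{}}{}}{}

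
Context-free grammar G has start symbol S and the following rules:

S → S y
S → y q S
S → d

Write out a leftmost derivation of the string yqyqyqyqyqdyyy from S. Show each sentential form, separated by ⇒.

S ⇒ Sy   [S → S y]
Sy ⇒ Syy   [S → S y]
Syy ⇒ yqSyy   [S → y q S]
yqSyy ⇒ yqyqSyy   [S → y q S]
yqyqSyy ⇒ yqyqSyyy   [S → S y]
yqyqSyyy ⇒ yqyqyqSyyy   [S → y q S]
yqyqyqSyyy ⇒ yqyqyqyqSyyy   [S → y q S]
yqyqyqyqSyyy ⇒ yqyqyqyqyqSyyy   [S → y q S]
yqyqyqyqyqSyyy ⇒ yqyqyqyqyqdyyy   [S → d]

S⇒Sy⇒Syy⇒yqSyy⇒yqyqSyy⇒yqyqSyyy⇒yqyqyqSyyy⇒yqyqyqyqSyyy⇒yqyqyqyqyqSyyy⇒yqyqyqyqyqdyyy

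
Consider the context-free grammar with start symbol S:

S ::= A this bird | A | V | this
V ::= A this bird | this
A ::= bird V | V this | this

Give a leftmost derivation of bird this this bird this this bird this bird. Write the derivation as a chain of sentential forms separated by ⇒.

S ⇒ V ⇒ A this bird ⇒ bird V this bird ⇒ bird A this bird this bird ⇒ bird V this this bird this bird ⇒ bird A this bird this this bird this bird ⇒ bird this this bird this this bird this bird

S ⇒ V   [S ::= V]
V ⇒ A this bird   [V ::= A this bird]
A this bird ⇒ bird V this bird   [A ::= bird V]
bird V this bird ⇒ bird A this bird this bird   [V ::= A this bird]
bird A this bird this bird ⇒ bird V this this bird this bird   [A ::= V this]
bird V this this bird this bird ⇒ bird A this bird this this bird this bird   [V ::= A this bird]
bird A this bird this this bird this bird ⇒ bird this this bird this this bird this bird   [A ::= this]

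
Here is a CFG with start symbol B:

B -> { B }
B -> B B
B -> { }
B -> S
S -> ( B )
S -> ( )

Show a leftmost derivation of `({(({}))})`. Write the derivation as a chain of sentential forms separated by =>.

B => S   [B -> S]
S => (B)   [S -> ( B )]
(B) => ({B})   [B -> { B }]
({B}) => ({S})   [B -> S]
({S}) => ({(B)})   [S -> ( B )]
({(B)}) => ({(S)})   [B -> S]
({(S)}) => ({((B))})   [S -> ( B )]
({((B))}) => ({(({}))})   [B -> { }]

B => S => (B) => ({B}) => ({S}) => ({(B)}) => ({(S)}) => ({((B))}) => ({(({}))})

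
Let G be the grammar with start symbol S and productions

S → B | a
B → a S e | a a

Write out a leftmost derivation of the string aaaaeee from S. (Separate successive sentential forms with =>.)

S => B => aSe => aBe => aaSee => aaBee => aaaSeee => aaaaeee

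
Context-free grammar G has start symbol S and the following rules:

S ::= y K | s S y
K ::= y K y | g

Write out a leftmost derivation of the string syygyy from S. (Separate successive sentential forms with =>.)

S => sSy   [S ::= s S y]
sSy => syKy   [S ::= y K]
syKy => syyKyy   [K ::= y K y]
syyKyy => syygyy   [K ::= g]

S => sSy => syKy => syyKyy => syygyy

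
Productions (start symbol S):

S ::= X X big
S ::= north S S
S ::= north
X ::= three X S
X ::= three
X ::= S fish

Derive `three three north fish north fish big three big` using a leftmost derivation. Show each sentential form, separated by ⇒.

S ⇒ X X big ⇒ three X S X big ⇒ three three S X big ⇒ three three X X big X big ⇒ three three S fish X big X big ⇒ three three north fish X big X big ⇒ three three north fish S fish big X big ⇒ three three north fish north fish big X big ⇒ three three north fish north fish big three big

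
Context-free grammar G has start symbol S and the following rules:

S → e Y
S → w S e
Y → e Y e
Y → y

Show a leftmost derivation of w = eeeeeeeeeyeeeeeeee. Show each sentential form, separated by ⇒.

S ⇒ eY   [S → e Y]
eY ⇒ eeYe   [Y → e Y e]
eeYe ⇒ eeeYee   [Y → e Y e]
eeeYee ⇒ eeeeYeee   [Y → e Y e]
eeeeYeee ⇒ eeeeeYeeee   [Y → e Y e]
eeeeeYeeee ⇒ eeeeeeYeeeee   [Y → e Y e]
eeeeeeYeeeee ⇒ eeeeeeeYeeeeee   [Y → e Y e]
eeeeeeeYeeeeee ⇒ eeeeeeeeYeeeeeee   [Y → e Y e]
eeeeeeeeYeeeeeee ⇒ eeeeeeeeeYeeeeeeee   [Y → e Y e]
eeeeeeeeeYeeeeeeee ⇒ eeeeeeeeeyeeeeeeee   [Y → y]

S ⇒ eY ⇒ eeYe ⇒ eeeYee ⇒ eeeeYeee ⇒ eeeeeYeeee ⇒ eeeeeeYeeeee ⇒ eeeeeeeYeeeeee ⇒ eeeeeeeeYeeeeeee ⇒ eeeeeeeeeYeeeeeeee ⇒ eeeeeeeeeyeeeeeeee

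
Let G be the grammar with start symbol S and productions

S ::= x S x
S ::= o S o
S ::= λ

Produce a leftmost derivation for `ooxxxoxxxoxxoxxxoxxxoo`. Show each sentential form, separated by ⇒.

S⇒oSo⇒ooSoo⇒ooxSxoo⇒ooxxSxxoo⇒ooxxxSxxxoo⇒ooxxxoSoxxxoo⇒ooxxxoxSxoxxxoo⇒ooxxxoxxSxxoxxxoo⇒ooxxxoxxxSxxxoxxxoo⇒ooxxxoxxxoSoxxxoxxxoo⇒ooxxxoxxxoxSxoxxxoxxxoo⇒ooxxxoxxxoxxoxxxoxxxoo

S ⇒ oSo   [S ::= o S o]
oSo ⇒ ooSoo   [S ::= o S o]
ooSoo ⇒ ooxSxoo   [S ::= x S x]
ooxSxoo ⇒ ooxxSxxoo   [S ::= x S x]
ooxxSxxoo ⇒ ooxxxSxxxoo   [S ::= x S x]
ooxxxSxxxoo ⇒ ooxxxoSoxxxoo   [S ::= o S o]
ooxxxoSoxxxoo ⇒ ooxxxoxSxoxxxoo   [S ::= x S x]
ooxxxoxSxoxxxoo ⇒ ooxxxoxxSxxoxxxoo   [S ::= x S x]
ooxxxoxxSxxoxxxoo ⇒ ooxxxoxxxSxxxoxxxoo   [S ::= x S x]
ooxxxoxxxSxxxoxxxoo ⇒ ooxxxoxxxoSoxxxoxxxoo   [S ::= o S o]
ooxxxoxxxoSoxxxoxxxoo ⇒ ooxxxoxxxoxSxoxxxoxxxoo   [S ::= x S x]
ooxxxoxxxoxSxoxxxoxxxoo ⇒ ooxxxoxxxoxxoxxxoxxxoo   [S ::= λ]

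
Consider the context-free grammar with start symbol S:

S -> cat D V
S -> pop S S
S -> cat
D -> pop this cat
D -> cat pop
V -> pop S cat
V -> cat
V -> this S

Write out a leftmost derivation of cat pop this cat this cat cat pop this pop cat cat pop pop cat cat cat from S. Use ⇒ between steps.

S ⇒ cat D V   [S -> cat D V]
cat D V ⇒ cat pop this cat V   [D -> pop this cat]
cat pop this cat V ⇒ cat pop this cat this S   [V -> this S]
cat pop this cat this S ⇒ cat pop this cat this cat D V   [S -> cat D V]
cat pop this cat this cat D V ⇒ cat pop this cat this cat cat pop V   [D -> cat pop]
cat pop this cat this cat cat pop V ⇒ cat pop this cat this cat cat pop this S   [V -> this S]
cat pop this cat this cat cat pop this S ⇒ cat pop this cat this cat cat pop this pop S S   [S -> pop S S]
cat pop this cat this cat cat pop this pop S S ⇒ cat pop this cat this cat cat pop this pop cat D V S   [S -> cat D V]
cat pop this cat this cat cat pop this pop cat D V S ⇒ cat pop this cat this cat cat pop this pop cat cat pop V S   [D -> cat pop]
cat pop this cat this cat cat pop this pop cat cat pop V S ⇒ cat pop this cat this cat cat pop this pop cat cat pop pop S cat S   [V -> pop S cat]
cat pop this cat this cat cat pop this pop cat cat pop pop S cat S ⇒ cat pop this cat this cat cat pop this pop cat cat pop pop cat cat S   [S -> cat]
cat pop this cat this cat cat pop this pop cat cat pop pop cat cat S ⇒ cat pop this cat this cat cat pop this pop cat cat pop pop cat cat cat   [S -> cat]

S ⇒ cat D V ⇒ cat pop this cat V ⇒ cat pop this cat this S ⇒ cat pop this cat this cat D V ⇒ cat pop this cat this cat cat pop V ⇒ cat pop this cat this cat cat pop this S ⇒ cat pop this cat this cat cat pop this pop S S ⇒ cat pop this cat this cat cat pop this pop cat D V S ⇒ cat pop this cat this cat cat pop this pop cat cat pop V S ⇒ cat pop this cat this cat cat pop this pop cat cat pop pop S cat S ⇒ cat pop this cat this cat cat pop this pop cat cat pop pop cat cat S ⇒ cat pop this cat this cat cat pop this pop cat cat pop pop cat cat cat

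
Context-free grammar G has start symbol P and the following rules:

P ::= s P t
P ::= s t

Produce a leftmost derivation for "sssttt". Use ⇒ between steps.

P ⇒ sPt   [P ::= s P t]
sPt ⇒ ssPtt   [P ::= s P t]
ssPtt ⇒ sssttt   [P ::= s t]

P ⇒ sPt ⇒ ssPtt ⇒ sssttt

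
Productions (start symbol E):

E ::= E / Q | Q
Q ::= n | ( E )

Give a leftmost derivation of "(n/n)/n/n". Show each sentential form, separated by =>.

E => E/Q => E/Q/Q => Q/Q/Q => (E)/Q/Q => (E/Q)/Q/Q => (Q/Q)/Q/Q => (n/Q)/Q/Q => (n/n)/Q/Q => (n/n)/n/Q => (n/n)/n/n

E => E/Q   [E ::= E / Q]
E/Q => E/Q/Q   [E ::= E / Q]
E/Q/Q => Q/Q/Q   [E ::= Q]
Q/Q/Q => (E)/Q/Q   [Q ::= ( E )]
(E)/Q/Q => (E/Q)/Q/Q   [E ::= E / Q]
(E/Q)/Q/Q => (Q/Q)/Q/Q   [E ::= Q]
(Q/Q)/Q/Q => (n/Q)/Q/Q   [Q ::= n]
(n/Q)/Q/Q => (n/n)/Q/Q   [Q ::= n]
(n/n)/Q/Q => (n/n)/n/Q   [Q ::= n]
(n/n)/n/Q => (n/n)/n/n   [Q ::= n]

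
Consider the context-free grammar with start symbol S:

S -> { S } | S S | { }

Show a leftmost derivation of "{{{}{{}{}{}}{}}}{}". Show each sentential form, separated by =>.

S => SS => {S}S => {{S}}S => {{SS}}S => {{SSS}}S => {{{}SS}}S => {{{}{S}S}}S => {{{}{SS}S}}S => {{{}{SSS}S}}S => {{{}{{}SS}S}}S => {{{}{{}{}S}S}}S => {{{}{{}{}{}}S}}S => {{{}{{}{}{}}{}}}S => {{{}{{}{}{}}{}}}{}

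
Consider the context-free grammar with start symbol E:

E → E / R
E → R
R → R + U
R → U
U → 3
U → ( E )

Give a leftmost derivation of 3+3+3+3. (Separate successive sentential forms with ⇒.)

E ⇒ R   [E → R]
R ⇒ R+U   [R → R + U]
R+U ⇒ R+U+U   [R → R + U]
R+U+U ⇒ R+U+U+U   [R → R + U]
R+U+U+U ⇒ U+U+U+U   [R → U]
U+U+U+U ⇒ 3+U+U+U   [U → 3]
3+U+U+U ⇒ 3+3+U+U   [U → 3]
3+3+U+U ⇒ 3+3+3+U   [U → 3]
3+3+3+U ⇒ 3+3+3+3   [U → 3]

E⇒R⇒R+U⇒R+U+U⇒R+U+U+U⇒U+U+U+U⇒3+U+U+U⇒3+3+U+U⇒3+3+3+U⇒3+3+3+3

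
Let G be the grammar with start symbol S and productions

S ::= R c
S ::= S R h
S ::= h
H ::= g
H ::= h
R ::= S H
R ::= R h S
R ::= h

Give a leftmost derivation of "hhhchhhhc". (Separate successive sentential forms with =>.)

S => Rc   [S ::= R c]
Rc => RhSc   [R ::= R h S]
RhSc => hhSc   [R ::= h]
hhSc => hhSRhc   [S ::= S R h]
hhSRhc => hhRcRhc   [S ::= R c]
hhRcRhc => hhhcRhc   [R ::= h]
hhhcRhc => hhhcRhShc   [R ::= R h S]
hhhcRhShc => hhhchhShc   [R ::= h]
hhhchhShc => hhhchhhhc   [S ::= h]

S=>Rc=>RhSc=>hhSc=>hhSRhc=>hhRcRhc=>hhhcRhc=>hhhcRhShc=>hhhchhShc=>hhhchhhhc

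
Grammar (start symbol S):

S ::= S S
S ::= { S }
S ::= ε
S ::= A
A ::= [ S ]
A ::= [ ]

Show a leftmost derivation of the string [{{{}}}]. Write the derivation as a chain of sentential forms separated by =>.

S => A => [S] => [{S}] => [{{S}}] => [{{{S}}}] => [{{{}}}]

S => A   [S ::= A]
A => [S]   [A ::= [ S ]]
[S] => [{S}]   [S ::= { S }]
[{S}] => [{{S}}]   [S ::= { S }]
[{{S}}] => [{{{S}}}]   [S ::= { S }]
[{{{S}}}] => [{{{}}}]   [S ::= ε]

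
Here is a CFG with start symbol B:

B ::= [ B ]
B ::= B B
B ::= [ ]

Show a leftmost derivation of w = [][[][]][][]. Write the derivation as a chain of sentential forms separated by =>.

B => BB => BBB => []BB => [][B]B => [][BB]B => [][[]B]B => [][[][]]B => [][[][]]BB => [][[][]][]B => [][[][]][][]

B => BB   [B ::= B B]
BB => BBB   [B ::= B B]
BBB => []BB   [B ::= [ ]]
[]BB => [][B]B   [B ::= [ B ]]
[][B]B => [][BB]B   [B ::= B B]
[][BB]B => [][[]B]B   [B ::= [ ]]
[][[]B]B => [][[][]]B   [B ::= [ ]]
[][[][]]B => [][[][]]BB   [B ::= B B]
[][[][]]BB => [][[][]][]B   [B ::= [ ]]
[][[][]][]B => [][[][]][][]   [B ::= [ ]]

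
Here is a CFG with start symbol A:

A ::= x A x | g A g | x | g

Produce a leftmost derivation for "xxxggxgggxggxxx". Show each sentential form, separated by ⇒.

A⇒xAx⇒xxAxx⇒xxxAxxx⇒xxxgAgxxx⇒xxxggAggxxx⇒xxxggxAxggxxx⇒xxxggxgAgxggxxx⇒xxxggxgggxggxxx

A ⇒ xAx   [A ::= x A x]
xAx ⇒ xxAxx   [A ::= x A x]
xxAxx ⇒ xxxAxxx   [A ::= x A x]
xxxAxxx ⇒ xxxgAgxxx   [A ::= g A g]
xxxgAgxxx ⇒ xxxggAggxxx   [A ::= g A g]
xxxggAggxxx ⇒ xxxggxAxggxxx   [A ::= x A x]
xxxggxAxggxxx ⇒ xxxggxgAgxggxxx   [A ::= g A g]
xxxggxgAgxggxxx ⇒ xxxggxgggxggxxx   [A ::= g]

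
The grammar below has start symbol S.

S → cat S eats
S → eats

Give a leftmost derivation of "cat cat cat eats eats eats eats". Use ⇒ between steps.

S ⇒ cat S eats ⇒ cat cat S eats eats ⇒ cat cat cat S eats eats eats ⇒ cat cat cat eats eats eats eats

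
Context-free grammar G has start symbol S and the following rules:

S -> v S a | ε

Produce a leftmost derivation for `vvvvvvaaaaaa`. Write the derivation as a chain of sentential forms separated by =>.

S => vSa   [S -> v S a]
vSa => vvSaa   [S -> v S a]
vvSaa => vvvSaaa   [S -> v S a]
vvvSaaa => vvvvSaaaa   [S -> v S a]
vvvvSaaaa => vvvvvSaaaaa   [S -> v S a]
vvvvvSaaaaa => vvvvvvSaaaaaa   [S -> v S a]
vvvvvvSaaaaaa => vvvvvvaaaaaa   [S -> ε]

S => vSa => vvSaa => vvvSaaa => vvvvSaaaa => vvvvvSaaaaa => vvvvvvSaaaaaa => vvvvvvaaaaaa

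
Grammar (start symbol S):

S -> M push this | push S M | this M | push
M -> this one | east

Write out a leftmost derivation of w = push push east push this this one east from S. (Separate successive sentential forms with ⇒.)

S ⇒ push S M   [S -> push S M]
push S M ⇒ push push S M M   [S -> push S M]
push push S M M ⇒ push push M push this M M   [S -> M push this]
push push M push this M M ⇒ push push east push this M M   [M -> east]
push push east push this M M ⇒ push push east push this this one M   [M -> this one]
push push east push this this one M ⇒ push push east push this this one east   [M -> east]

S ⇒ push S M ⇒ push push S M M ⇒ push push M push this M M ⇒ push push east push this M M ⇒ push push east push this this one M ⇒ push push east push this this one east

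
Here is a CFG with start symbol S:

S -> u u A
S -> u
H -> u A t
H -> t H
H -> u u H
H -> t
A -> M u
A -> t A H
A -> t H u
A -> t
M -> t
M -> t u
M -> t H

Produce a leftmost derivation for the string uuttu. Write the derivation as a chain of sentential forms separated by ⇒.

S ⇒ uuA ⇒ uuMu ⇒ uutHu ⇒ uuttu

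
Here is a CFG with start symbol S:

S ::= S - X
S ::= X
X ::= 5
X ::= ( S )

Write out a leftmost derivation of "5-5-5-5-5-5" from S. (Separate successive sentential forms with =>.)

S => S-X => S-X-X => S-X-X-X => S-X-X-X-X => S-X-X-X-X-X => X-X-X-X-X-X => 5-X-X-X-X-X => 5-5-X-X-X-X => 5-5-5-X-X-X => 5-5-5-5-X-X => 5-5-5-5-5-X => 5-5-5-5-5-5

S => S-X   [S ::= S - X]
S-X => S-X-X   [S ::= S - X]
S-X-X => S-X-X-X   [S ::= S - X]
S-X-X-X => S-X-X-X-X   [S ::= S - X]
S-X-X-X-X => S-X-X-X-X-X   [S ::= S - X]
S-X-X-X-X-X => X-X-X-X-X-X   [S ::= X]
X-X-X-X-X-X => 5-X-X-X-X-X   [X ::= 5]
5-X-X-X-X-X => 5-5-X-X-X-X   [X ::= 5]
5-5-X-X-X-X => 5-5-5-X-X-X   [X ::= 5]
5-5-5-X-X-X => 5-5-5-5-X-X   [X ::= 5]
5-5-5-5-X-X => 5-5-5-5-5-X   [X ::= 5]
5-5-5-5-5-X => 5-5-5-5-5-5   [X ::= 5]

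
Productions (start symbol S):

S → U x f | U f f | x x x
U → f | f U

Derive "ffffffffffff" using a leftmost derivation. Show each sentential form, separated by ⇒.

S ⇒ Uff   [S → U f f]
Uff ⇒ fUff   [U → f U]
fUff ⇒ ffUff   [U → f U]
ffUff ⇒ fffUff   [U → f U]
fffUff ⇒ ffffUff   [U → f U]
ffffUff ⇒ fffffUff   [U → f U]
fffffUff ⇒ ffffffUff   [U → f U]
ffffffUff ⇒ fffffffUff   [U → f U]
fffffffUff ⇒ ffffffffUff   [U → f U]
ffffffffUff ⇒ fffffffffUff   [U → f U]
fffffffffUff ⇒ ffffffffffff   [U → f]

S ⇒ Uff ⇒ fUff ⇒ ffUff ⇒ fffUff ⇒ ffffUff ⇒ fffffUff ⇒ ffffffUff ⇒ fffffffUff ⇒ ffffffffUff ⇒ fffffffffUff ⇒ ffffffffffff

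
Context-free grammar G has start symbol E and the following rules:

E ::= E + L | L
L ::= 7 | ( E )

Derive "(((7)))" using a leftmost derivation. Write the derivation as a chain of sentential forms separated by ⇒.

E⇒L⇒(E)⇒(L)⇒((E))⇒((L))⇒(((E)))⇒(((L)))⇒(((7)))

E ⇒ L   [E ::= L]
L ⇒ (E)   [L ::= ( E )]
(E) ⇒ (L)   [E ::= L]
(L) ⇒ ((E))   [L ::= ( E )]
((E)) ⇒ ((L))   [E ::= L]
((L)) ⇒ (((E)))   [L ::= ( E )]
(((E))) ⇒ (((L)))   [E ::= L]
(((L))) ⇒ (((7)))   [L ::= 7]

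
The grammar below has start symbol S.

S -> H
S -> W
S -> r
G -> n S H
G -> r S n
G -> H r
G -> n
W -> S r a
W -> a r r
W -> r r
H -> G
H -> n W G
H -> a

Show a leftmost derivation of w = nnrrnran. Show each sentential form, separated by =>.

S => H => nWG => nSraG => nHraG => nnWGraG => nnrrGraG => nnrrnraG => nnrrnran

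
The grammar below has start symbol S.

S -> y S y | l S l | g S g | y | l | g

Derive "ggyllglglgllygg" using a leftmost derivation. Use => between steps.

S => gSg   [S -> g S g]
gSg => ggSgg   [S -> g S g]
ggSgg => ggySygg   [S -> y S y]
ggySygg => ggylSlygg   [S -> l S l]
ggylSlygg => ggyllSllygg   [S -> l S l]
ggyllSllygg => ggyllgSgllygg   [S -> g S g]
ggyllgSgllygg => ggyllglSlgllygg   [S -> l S l]
ggyllglSlgllygg => ggyllglglgllygg   [S -> g]

S => gSg => ggSgg => ggySygg => ggylSlygg => ggyllSllygg => ggyllgSgllygg => ggyllglSlgllygg => ggyllglglgllygg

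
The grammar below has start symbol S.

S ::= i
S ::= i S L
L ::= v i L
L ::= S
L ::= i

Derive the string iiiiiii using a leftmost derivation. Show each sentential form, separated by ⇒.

S ⇒ iSL ⇒ iiL ⇒ iiS ⇒ iiiSL ⇒ iiiiSLL ⇒ iiiiiLL ⇒ iiiiiSL ⇒ iiiiiiL ⇒ iiiiiii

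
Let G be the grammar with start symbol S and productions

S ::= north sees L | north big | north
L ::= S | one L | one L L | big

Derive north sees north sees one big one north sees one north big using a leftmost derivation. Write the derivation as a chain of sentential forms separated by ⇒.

S ⇒ north sees L   [S ::= north sees L]
north sees L ⇒ north sees S   [L ::= S]
north sees S ⇒ north sees north sees L   [S ::= north sees L]
north sees north sees L ⇒ north sees north sees one L L   [L ::= one L L]
north sees north sees one L L ⇒ north sees north sees one big L   [L ::= big]
north sees north sees one big L ⇒ north sees north sees one big one L L   [L ::= one L L]
north sees north sees one big one L L ⇒ north sees north sees one big one S L   [L ::= S]
north sees north sees one big one S L ⇒ north sees north sees one big one north sees L L   [S ::= north sees L]
north sees north sees one big one north sees L L ⇒ north sees north sees one big one north sees one L L   [L ::= one L]
north sees north sees one big one north sees one L L ⇒ north sees north sees one big one north sees one S L   [L ::= S]
north sees north sees one big one north sees one S L ⇒ north sees north sees one big one north sees one north L   [S ::= north]
north sees north sees one big one north sees one north L ⇒ north sees north sees one big one north sees one north big   [L ::= big]

S ⇒ north sees L ⇒ north sees S ⇒ north sees north sees L ⇒ north sees north sees one L L ⇒ north sees north sees one big L ⇒ north sees north sees one big one L L ⇒ north sees north sees one big one S L ⇒ north sees north sees one big one north sees L L ⇒ north sees north sees one big one north sees one L L ⇒ north sees north sees one big one north sees one S L ⇒ north sees north sees one big one north sees one north L ⇒ north sees north sees one big one north sees one north big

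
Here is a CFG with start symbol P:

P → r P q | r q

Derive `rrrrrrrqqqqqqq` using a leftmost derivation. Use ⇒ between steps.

P ⇒ rPq ⇒ rrPqq ⇒ rrrPqqq ⇒ rrrrPqqqq ⇒ rrrrrPqqqqq ⇒ rrrrrrPqqqqqq ⇒ rrrrrrrqqqqqqq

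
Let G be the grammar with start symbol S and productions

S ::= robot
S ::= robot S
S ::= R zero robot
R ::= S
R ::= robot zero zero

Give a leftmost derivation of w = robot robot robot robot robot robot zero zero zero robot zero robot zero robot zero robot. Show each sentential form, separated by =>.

S => robot S => robot robot S => robot robot robot S => robot robot robot R zero robot => robot robot robot S zero robot => robot robot robot robot S zero robot => robot robot robot robot R zero robot zero robot => robot robot robot robot S zero robot zero robot => robot robot robot robot R zero robot zero robot zero robot => robot robot robot robot S zero robot zero robot zero robot => robot robot robot robot robot S zero robot zero robot zero robot => robot robot robot robot robot R zero robot zero robot zero robot zero robot => robot robot robot robot robot robot zero zero zero robot zero robot zero robot zero robot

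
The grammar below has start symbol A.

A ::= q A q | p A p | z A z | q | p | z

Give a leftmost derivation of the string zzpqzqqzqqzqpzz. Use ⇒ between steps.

A⇒zAz⇒zzAzz⇒zzpApzz⇒zzpqAqpzz⇒zzpqzAzqpzz⇒zzpqzqAqzqpzz⇒zzpqzqqAqqzqpzz⇒zzpqzqqzqqzqpzz

A ⇒ zAz   [A ::= z A z]
zAz ⇒ zzAzz   [A ::= z A z]
zzAzz ⇒ zzpApzz   [A ::= p A p]
zzpApzz ⇒ zzpqAqpzz   [A ::= q A q]
zzpqAqpzz ⇒ zzpqzAzqpzz   [A ::= z A z]
zzpqzAzqpzz ⇒ zzpqzqAqzqpzz   [A ::= q A q]
zzpqzqAqzqpzz ⇒ zzpqzqqAqqzqpzz   [A ::= q A q]
zzpqzqqAqqzqpzz ⇒ zzpqzqqzqqzqpzz   [A ::= z]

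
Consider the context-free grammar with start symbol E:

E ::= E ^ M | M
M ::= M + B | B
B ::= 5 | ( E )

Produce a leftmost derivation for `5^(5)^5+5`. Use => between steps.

E => E^M => E^M^M => M^M^M => B^M^M => 5^M^M => 5^B^M => 5^(E)^M => 5^(M)^M => 5^(B)^M => 5^(5)^M => 5^(5)^M+B => 5^(5)^B+B => 5^(5)^5+B => 5^(5)^5+5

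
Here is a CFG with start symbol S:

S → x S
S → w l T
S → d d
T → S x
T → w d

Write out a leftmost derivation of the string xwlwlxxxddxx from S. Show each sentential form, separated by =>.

S => xS   [S → x S]
xS => xwlT   [S → w l T]
xwlT => xwlSx   [T → S x]
xwlSx => xwlwlTx   [S → w l T]
xwlwlTx => xwlwlSxx   [T → S x]
xwlwlSxx => xwlwlxSxx   [S → x S]
xwlwlxSxx => xwlwlxxSxx   [S → x S]
xwlwlxxSxx => xwlwlxxxSxx   [S → x S]
xwlwlxxxSxx => xwlwlxxxddxx   [S → d d]

S => xS => xwlT => xwlSx => xwlwlTx => xwlwlSxx => xwlwlxSxx => xwlwlxxSxx => xwlwlxxxSxx => xwlwlxxxddxx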